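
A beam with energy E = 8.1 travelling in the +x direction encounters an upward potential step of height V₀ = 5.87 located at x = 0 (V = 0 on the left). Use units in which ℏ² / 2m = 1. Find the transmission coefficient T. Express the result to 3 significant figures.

T = 0.903

The wavenumbers are k₁ = √(2mE)/ℏ = 2.846 on the left and k₂ = √(2m(E − V₀))/ℏ = 1.493 on the right.
Matching ψ and ψ′ at x = 0 gives r = (k₁ − k₂)/(k₁ + k₂), so R = r² = 0.09718 and T = 1 − R = 0.9028.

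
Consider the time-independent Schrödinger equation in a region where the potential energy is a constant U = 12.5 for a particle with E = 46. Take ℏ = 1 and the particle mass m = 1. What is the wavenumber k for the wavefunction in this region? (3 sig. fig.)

With E > U the solution is oscillatory, ψ ∝ e^{±ikx} with k = √(2m(E − U))/ℏ.
k = √(2 × 1 × 33.5) = 8.185.

k = 8.19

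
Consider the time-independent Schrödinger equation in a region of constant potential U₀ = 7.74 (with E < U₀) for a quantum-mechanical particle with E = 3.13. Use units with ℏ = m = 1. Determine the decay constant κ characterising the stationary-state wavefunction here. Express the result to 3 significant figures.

κ = 3.04

Since E < U₀ the TISE in this region is ψ'' = κ²ψ with κ = √(2m(U₀ − E))/ℏ.
κ = √(2 × 1 × 4.61) = 3.036.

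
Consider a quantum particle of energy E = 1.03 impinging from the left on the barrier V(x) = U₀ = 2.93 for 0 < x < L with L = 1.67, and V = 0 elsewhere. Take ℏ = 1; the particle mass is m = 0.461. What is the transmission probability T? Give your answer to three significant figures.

T = 0.0430

E < U₀: inside the barrier ψ ∝ e^{±κx} with κ = √(2m(U₀ − E))/ℏ = 1.324.
κL = 2.210, sinh(κL) = 4.505.
The exact tunnelling result is T⁻¹ = 1 + U₀² sinh²(κL) / [4E(U₀ − E)] = 23.25, so T = 0.0430.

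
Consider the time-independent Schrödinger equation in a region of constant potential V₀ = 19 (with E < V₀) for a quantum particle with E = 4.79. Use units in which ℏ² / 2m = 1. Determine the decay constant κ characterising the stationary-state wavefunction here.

κ = 3.77

Since E < V₀ the TISE in this region is ψ'' = κ²ψ with κ = √(2m(V₀ − E))/ℏ.
κ = √(2 × 0.5 × 14.21) = 3.770.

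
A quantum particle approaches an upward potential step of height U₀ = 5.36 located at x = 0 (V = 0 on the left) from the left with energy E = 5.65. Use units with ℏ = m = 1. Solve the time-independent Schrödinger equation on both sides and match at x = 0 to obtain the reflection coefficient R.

On each side the TISE gives plane waves with k = √(2m(E − V))/ℏ: k₁ = √(2·1·5.65) = 3.362, k₂ = √(2·1·0.29) = 0.7616.
Continuity of ψ and ψ′ at the step yields the reflection amplitude r = (k₁ − k₂)/(k₁ + k₂) = 0.6306; thus R = |r|² = 0.3976, T = 0.6024.

R = 0.398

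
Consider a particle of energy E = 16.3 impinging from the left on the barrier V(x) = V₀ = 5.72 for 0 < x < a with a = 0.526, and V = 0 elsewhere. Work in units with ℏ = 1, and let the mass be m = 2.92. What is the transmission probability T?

T = 0.968

E > V₀: inside the barrier k₂ = √(2m(E − V₀))/ℏ = 7.860, k₂a = 4.135.
T = [1 + V₀² sin²(k₂a) / (4E(E − V₀))]⁻¹ = 1/1.033 = 0.968.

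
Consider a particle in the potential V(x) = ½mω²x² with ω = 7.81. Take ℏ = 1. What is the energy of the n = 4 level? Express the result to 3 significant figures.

The oscillator eigenvalues are E_n = ℏω(n + ½), so E_4 = 7.81 × 4.5 = 35.15.

E = 35.1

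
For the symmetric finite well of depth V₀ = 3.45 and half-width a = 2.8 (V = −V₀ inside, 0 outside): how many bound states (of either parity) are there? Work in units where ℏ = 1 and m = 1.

N = 5

Define the well-strength parameter z₀ = (a/ℏ)√(2mV₀) = 2.8 × √(2·1·3.45) = 7.355.
A new bound state (alternating even/odd) appears each time z₀ passes a multiple of π/2, so N = ⌊2z₀/π⌋ + 1 = ⌊4.682⌋ + 1 = 5.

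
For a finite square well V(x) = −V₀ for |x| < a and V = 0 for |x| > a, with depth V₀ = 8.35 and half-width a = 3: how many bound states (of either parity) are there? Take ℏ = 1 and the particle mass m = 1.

N = 8

Define the well-strength parameter z₀ = (a/ℏ)√(2mV₀) = 3 × √(2·1·8.35) = 12.26.
A new bound state (alternating even/odd) appears each time z₀ passes a multiple of π/2, so N = ⌊2z₀/π⌋ + 1 = ⌊7.805⌋ + 1 = 8.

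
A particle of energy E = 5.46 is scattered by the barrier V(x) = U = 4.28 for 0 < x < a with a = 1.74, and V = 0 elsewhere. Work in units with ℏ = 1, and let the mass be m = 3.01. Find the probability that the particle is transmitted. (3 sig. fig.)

E > U: inside the barrier k₂ = √(2m(E − U))/ℏ = 2.665, k₂a = 4.638.
Matching at both interfaces gives T⁻¹ = 1 + U² sin²(k₂a) / [4E(E − U)] = 1.707, hence T = 0.586.

T = 0.586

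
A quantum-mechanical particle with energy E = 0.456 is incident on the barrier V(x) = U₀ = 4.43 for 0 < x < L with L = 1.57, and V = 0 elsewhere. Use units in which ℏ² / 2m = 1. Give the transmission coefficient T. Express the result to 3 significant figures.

T = 0.00283

Since E < U₀ the interior solution is evanescent with decay constant κ = √(2m(U₀ − E))/ℏ = 1.993.
κL = 3.130, sinh(κL) = 11.41.
The exact tunnelling result is T⁻¹ = 1 + U₀² sinh²(κL) / [4E(U₀ − E)] = 353.6, so T = 0.00283.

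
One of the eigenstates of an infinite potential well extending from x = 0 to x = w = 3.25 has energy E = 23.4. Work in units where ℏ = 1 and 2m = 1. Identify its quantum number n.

From E_n = n²π²ℏ²/(2mw²) invert to n = √(2mw²E)/(πℏ).
n = (3.25/π) × √(2 × 0.5 × 23.4) = 5.004 → n = 5.

n = 5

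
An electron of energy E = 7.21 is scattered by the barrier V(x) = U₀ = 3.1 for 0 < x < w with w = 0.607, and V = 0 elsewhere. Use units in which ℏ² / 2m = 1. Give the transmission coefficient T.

T = 0.933

Above the barrier the interior wavenumber is k₂ = √(2m(E − U₀))/ℏ = 2.027, giving phase k₂w = 1.231.
T = [1 + U₀² sin²(k₂w) / (4E(E − U₀))]⁻¹ = 1/1.072 = 0.933.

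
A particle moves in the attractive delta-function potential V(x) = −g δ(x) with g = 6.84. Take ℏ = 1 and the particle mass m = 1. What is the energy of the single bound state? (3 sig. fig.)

For x ≠ 0 the bound state is ψ ∝ e^{−κ|x|}; integrating the TISE across the delta gives the cusp condition 2κ = 2mg/ℏ², so κ = 6.840.
Then E = −ℏ²κ²/(2m) = −mg²/(2ℏ²) = -23.39.

E = -23.4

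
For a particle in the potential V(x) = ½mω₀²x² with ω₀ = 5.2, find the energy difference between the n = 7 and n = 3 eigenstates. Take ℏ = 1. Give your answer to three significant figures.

ΔE = 20.8

E_n = ℏω₀(n + ½), so ΔE = (7 − 3) ℏω₀ = 4 × 5.2 = 20.80.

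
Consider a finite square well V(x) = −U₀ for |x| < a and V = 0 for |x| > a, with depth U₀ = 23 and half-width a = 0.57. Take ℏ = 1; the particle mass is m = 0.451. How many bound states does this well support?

The dimensionless depth is z₀ = a√(2mU₀)/ℏ = 0.57 × √(20.75) = 2.596.
A new bound state (alternating even/odd) appears each time z₀ passes a multiple of π/2, so N = ⌊2z₀/π⌋ + 1 = ⌊1.653⌋ + 1 = 2.

N = 2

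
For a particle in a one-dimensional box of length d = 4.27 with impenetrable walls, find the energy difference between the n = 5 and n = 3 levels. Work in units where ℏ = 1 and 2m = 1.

E_n = n²π²ℏ²/(2md²), so ΔE = (5² − 3²) π²ℏ²/(2md²).
ΔE = 16 × π² / (2 × 0.5 × 4.27²) = 8.661.

ΔE = 8.66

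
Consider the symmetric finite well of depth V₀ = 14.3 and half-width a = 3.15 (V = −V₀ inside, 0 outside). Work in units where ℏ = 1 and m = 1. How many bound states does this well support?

N = 11

Define the well-strength parameter z₀ = (a/ℏ)√(2mV₀) = 3.15 × √(2·1·14.3) = 16.85.
A new bound state (alternating even/odd) appears each time z₀ passes a multiple of π/2, so N = ⌊2z₀/π⌋ + 1 = ⌊10.72⌋ + 1 = 11.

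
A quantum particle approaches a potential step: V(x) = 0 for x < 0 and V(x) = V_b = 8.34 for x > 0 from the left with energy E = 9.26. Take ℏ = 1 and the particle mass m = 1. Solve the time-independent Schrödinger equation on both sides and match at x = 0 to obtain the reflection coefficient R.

R = 0.271

The wavenumbers are k₁ = √(2mE)/ℏ = 4.303 on the left and k₂ = √(2m(E − V_b))/ℏ = 1.356 on the right.
Continuity of ψ and ψ′ at the step yields the reflection amplitude r = (k₁ − k₂)/(k₁ + k₂) = 0.5207; thus R = |r|² = 0.2711, T = 0.7289.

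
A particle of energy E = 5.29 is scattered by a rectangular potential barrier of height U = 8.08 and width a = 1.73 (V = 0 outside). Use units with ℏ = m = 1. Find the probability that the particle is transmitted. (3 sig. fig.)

Since E < U the interior solution is evanescent with decay constant κ = √(2m(U − E))/ℏ = 2.362.
κa = 4.087, sinh(κa) = 29.76.
Matching ψ, ψ′ at both faces gives T = [1 + U² sinh²(κa) / (4E(U − E))]⁻¹ = 1/980.4 = 0.00102.

T = 0.00102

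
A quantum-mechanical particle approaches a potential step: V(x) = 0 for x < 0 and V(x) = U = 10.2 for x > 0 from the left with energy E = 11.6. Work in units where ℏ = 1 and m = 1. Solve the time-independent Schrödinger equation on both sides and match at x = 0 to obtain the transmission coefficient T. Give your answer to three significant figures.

T = 0.765

The wavenumbers are k₁ = √(2mE)/ℏ = 4.817 on the left and k₂ = √(2m(E − U))/ℏ = 1.673 on the right.
Continuity of ψ and ψ′ at the step yields the reflection amplitude r = (k₁ − k₂)/(k₁ + k₂) = 0.4843; thus R = |r|² = 0.2346, T = 0.7654.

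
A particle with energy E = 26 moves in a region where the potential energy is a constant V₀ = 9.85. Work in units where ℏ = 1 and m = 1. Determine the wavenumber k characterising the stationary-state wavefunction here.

With E > V₀ the solution is oscillatory, ψ ∝ e^{±ikx} with k = √(2m(E − V₀))/ℏ.
k = √(2 × 1 × 16.15) = 5.683.

k = 5.68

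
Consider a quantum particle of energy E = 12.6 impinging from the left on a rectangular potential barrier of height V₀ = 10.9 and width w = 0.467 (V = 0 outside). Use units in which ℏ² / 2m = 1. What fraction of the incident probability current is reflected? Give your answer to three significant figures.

E > V₀: inside the barrier k₂ = √(2m(E − V₀))/ℏ = 1.304, k₂w = 0.6089.
Matching at both interfaces gives T⁻¹ = 1 + V₀² sin²(k₂w) / [4E(E − V₀)] = 1.454, hence T = 0.688.
R = 1 − T = 0.312.

R = 0.312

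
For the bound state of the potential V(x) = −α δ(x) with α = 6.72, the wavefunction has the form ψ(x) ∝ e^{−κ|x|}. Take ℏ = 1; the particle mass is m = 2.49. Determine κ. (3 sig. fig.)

Integrating the TISE across x = 0 gives the cusp condition ψ'(0⁺) − ψ'(0⁻) = −(2mα/ℏ²)ψ(0).
With ψ ∝ e^{−κ|x|} this yields −2κ = −2mα/ℏ², so κ = mα/ℏ² = 16.73.

κ = 16.7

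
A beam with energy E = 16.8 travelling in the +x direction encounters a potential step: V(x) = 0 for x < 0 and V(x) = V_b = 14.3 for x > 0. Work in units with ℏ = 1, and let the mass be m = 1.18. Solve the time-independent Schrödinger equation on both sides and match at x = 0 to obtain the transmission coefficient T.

T = 0.804

On each side the TISE gives plane waves with k = √(2m(E − V))/ℏ: k₁ = √(2·1.18·16.8) = 6.297, k₂ = √(2·1.18·2.5) = 2.429.
Continuity of ψ and ψ′ at the step yields the reflection amplitude r = (k₁ − k₂)/(k₁ + k₂) = 0.4433; thus R = |r|² = 0.1965, T = 0.8035.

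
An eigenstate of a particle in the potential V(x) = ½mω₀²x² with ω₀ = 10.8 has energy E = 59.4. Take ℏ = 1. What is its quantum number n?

E_n = ℏω₀(n + ½) ⇒ n = E/(ℏω₀) − ½ = 59.4/10.8 − 0.5 = 5.000 → n = 5.

n = 5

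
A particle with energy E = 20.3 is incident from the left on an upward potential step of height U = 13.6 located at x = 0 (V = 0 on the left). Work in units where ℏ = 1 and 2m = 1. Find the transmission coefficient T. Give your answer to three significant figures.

On each side the TISE gives plane waves with k = √(2m(E − V))/ℏ: k₁ = √(2·½·20.3) = 4.506, k₂ = √(2·½·6.7) = 2.588.
Matching ψ and ψ′ at x = 0 gives r = (k₁ − k₂)/(k₁ + k₂), so R = r² = 0.07303 and T = 1 − R = 0.9270.

T = 0.927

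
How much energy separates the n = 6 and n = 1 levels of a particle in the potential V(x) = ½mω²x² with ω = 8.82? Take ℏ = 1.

E_n = ℏω(n + ½), so ΔE = (6 − 1) ℏω = 5 × 8.82 = 44.10.

ΔE = 44.1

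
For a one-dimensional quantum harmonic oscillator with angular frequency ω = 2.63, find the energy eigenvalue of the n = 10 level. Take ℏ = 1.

Using E_n = (n + ½)ℏω: E_10 = 10.5 × 2.63 = 27.62.

E = 27.6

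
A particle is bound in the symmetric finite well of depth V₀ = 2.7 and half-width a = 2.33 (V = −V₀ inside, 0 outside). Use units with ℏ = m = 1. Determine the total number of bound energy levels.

Define the well-strength parameter z₀ = (a/ℏ)√(2mV₀) = 2.33 × √(2·1·2.7) = 5.414.
A new bound state (alternating even/odd) appears each time z₀ passes a multiple of π/2, so N = ⌊2z₀/π⌋ + 1 = ⌊3.447⌋ + 1 = 4.

N = 4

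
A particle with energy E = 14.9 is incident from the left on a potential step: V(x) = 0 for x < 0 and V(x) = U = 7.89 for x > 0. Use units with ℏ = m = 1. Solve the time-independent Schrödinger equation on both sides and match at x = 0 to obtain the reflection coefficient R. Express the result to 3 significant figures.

R = 0.0347

The wavenumbers are k₁ = √(2mE)/ℏ = 5.459 on the left and k₂ = √(2m(E − U))/ℏ = 3.744 on the right.
Continuity of ψ and ψ′ at the step yields the reflection amplitude r = (k₁ − k₂)/(k₁ + k₂) = 0.1863; thus R = |r|² = 0.03471, T = 0.9653.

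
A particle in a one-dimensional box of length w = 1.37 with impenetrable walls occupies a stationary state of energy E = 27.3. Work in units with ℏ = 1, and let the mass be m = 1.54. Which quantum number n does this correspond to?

n = 4

For an infinite well E_n = n²π²ℏ²/(2mw²), so n = (w/πℏ)√(2mE).
n = (1.37/π) × √(2 × 1.54 × 27.3) = 3.999 → n = 4.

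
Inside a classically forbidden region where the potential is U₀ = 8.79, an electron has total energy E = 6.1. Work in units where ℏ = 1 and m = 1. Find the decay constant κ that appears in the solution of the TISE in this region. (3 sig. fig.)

κ = 2.32

Since E < U₀ the TISE in this region is ψ'' = κ²ψ with κ = √(2m(U₀ − E))/ℏ.
κ = √(2 × 1 × 2.69) = 2.319.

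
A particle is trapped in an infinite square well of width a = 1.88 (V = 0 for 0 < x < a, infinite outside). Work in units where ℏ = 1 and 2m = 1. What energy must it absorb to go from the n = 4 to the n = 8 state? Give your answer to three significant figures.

ΔE = 134

E_n = n²π²ℏ²/(2ma²), so ΔE = (8² − 4²) π²ℏ²/(2ma²).
ΔE = 48 × π² / (2 × 0.5 × 1.88²) = 134.0.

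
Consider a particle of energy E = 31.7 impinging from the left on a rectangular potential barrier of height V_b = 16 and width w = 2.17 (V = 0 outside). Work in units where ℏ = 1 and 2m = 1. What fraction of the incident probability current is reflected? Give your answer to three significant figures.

Above the barrier the interior wavenumber is k₂ = √(2m(E − V_b))/ℏ = 3.962, giving phase k₂w = 8.598.
T = [1 + V_b² sin²(k₂w) / (4E(E − V_b))]⁻¹ = 1/1.070 = 0.935.
R = 1 − T = 0.0651.

R = 0.0651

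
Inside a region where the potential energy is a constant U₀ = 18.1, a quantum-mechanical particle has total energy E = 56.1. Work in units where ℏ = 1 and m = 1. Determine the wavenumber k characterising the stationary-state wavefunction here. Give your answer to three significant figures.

With E > U₀ the solution is oscillatory, ψ ∝ e^{±ikx} with k = √(2m(E − U₀))/ℏ.
k = √(2 × 1 × 38) = 8.718.

k = 8.72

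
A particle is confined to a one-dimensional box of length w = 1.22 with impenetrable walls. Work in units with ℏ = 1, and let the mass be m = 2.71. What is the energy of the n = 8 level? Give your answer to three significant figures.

E = 78.3

The infinite-well eigenfunctions ψ_n = √(2/w) sin(nπx/w) vanish at both walls, giving E_n = n²π²ℏ²/(2mw²).
E_8 = 8² × π² / (2 × 2.71 × 1.22²) = 78.30.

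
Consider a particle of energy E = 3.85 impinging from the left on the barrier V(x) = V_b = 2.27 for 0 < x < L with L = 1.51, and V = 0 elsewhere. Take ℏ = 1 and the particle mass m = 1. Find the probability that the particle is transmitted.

Above the barrier the interior wavenumber is k₂ = √(2m(E − V_b))/ℏ = 1.778, giving phase k₂L = 2.684.
T = [1 + V_b² sin²(k₂L) / (4E(E − V_b))]⁻¹ = 1/1.041 = 0.960.

T = 0.960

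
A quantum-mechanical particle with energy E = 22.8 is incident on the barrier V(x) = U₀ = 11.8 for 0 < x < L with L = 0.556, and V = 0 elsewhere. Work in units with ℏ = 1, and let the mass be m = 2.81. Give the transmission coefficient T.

T = 0.890

Above the barrier the interior wavenumber is k₂ = √(2m(E − U₀))/ℏ = 7.863, giving phase k₂L = 4.372.
Matching at both interfaces gives T⁻¹ = 1 + U₀² sin²(k₂L) / [4E(E − U₀)] = 1.123, hence T = 0.890.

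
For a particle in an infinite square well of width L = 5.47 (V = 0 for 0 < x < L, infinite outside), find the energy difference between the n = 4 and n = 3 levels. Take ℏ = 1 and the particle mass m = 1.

ΔE = 1.15

E_n = n²π²ℏ²/(2mL²), so ΔE = (4² − 3²) π²ℏ²/(2mL²).
ΔE = 7 × π² / (2 × 1 × 5.47²) = 1.154.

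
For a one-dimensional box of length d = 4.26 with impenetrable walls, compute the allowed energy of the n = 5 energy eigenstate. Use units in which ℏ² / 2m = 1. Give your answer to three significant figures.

E = 13.6

Requiring ψ(0) = ψ(d) = 0 quantises k = nπ/d, hence E_n = ℏ²k²/2m = n²π²ℏ²/(2md²).
E_5 = 5² × π² / (2 × 0.5 × 4.26²) = 13.60.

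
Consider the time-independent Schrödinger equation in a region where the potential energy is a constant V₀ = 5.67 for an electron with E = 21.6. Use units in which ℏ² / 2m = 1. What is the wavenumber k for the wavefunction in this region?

With E > V₀ the solution is oscillatory, ψ ∝ e^{±ikx} with k = √(2m(E − V₀))/ℏ.
k = √(2 × 0.5 × 15.93) = 3.991.

k = 3.99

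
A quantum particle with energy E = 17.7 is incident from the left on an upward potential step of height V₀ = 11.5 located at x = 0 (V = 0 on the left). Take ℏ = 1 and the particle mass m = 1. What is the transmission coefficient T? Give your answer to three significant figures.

T = 0.934

The wavenumbers are k₁ = √(2mE)/ℏ = 5.950 on the left and k₂ = √(2m(E − V₀))/ℏ = 3.521 on the right.
Matching ψ and ψ′ at x = 0 gives r = (k₁ − k₂)/(k₁ + k₂), so R = r² = 0.06574 and T = 1 − R = 0.9343.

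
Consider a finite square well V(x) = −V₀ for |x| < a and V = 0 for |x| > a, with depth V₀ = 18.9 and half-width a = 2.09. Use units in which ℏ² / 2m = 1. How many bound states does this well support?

N = 6

The dimensionless depth is z₀ = a√(2mV₀)/ℏ = 2.09 × √(18.90) = 9.086.
The even/odd transcendental equations gain one root per π/2 in z₀, giving N = 1 + ⌊2z₀/π⌋ = 1 + ⌊5.784⌋ = 6.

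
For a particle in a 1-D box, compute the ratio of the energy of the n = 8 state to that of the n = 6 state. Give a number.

E_n = n²π²ℏ²/(2mL²) so the ratio is n₂²/n₁² = 64/36 = 1.77778.

1.77778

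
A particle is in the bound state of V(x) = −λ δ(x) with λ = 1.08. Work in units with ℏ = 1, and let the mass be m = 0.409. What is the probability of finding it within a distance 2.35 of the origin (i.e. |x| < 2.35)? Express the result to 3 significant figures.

The normalised bound state is ψ = √κ e^{−κ|x|} with κ = mλ/ℏ² = 0.4417.
P(|x| < d) = ∫_{−d}^{d} κ e^{−2κ|x|} dx = 1 − e^{−2κd} = 1 − e^{−2.076} = 0.8746.

P = 0.875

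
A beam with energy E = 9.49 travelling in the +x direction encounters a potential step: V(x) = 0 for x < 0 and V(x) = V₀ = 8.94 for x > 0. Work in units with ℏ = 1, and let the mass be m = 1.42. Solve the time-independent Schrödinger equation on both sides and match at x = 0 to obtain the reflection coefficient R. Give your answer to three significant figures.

The wavenumbers are k₁ = √(2mE)/ℏ = 5.191 on the left and k₂ = √(2m(E − V₀))/ℏ = 1.250 on the right.
Continuity of ψ and ψ′ at the step yields the reflection amplitude r = (k₁ − k₂)/(k₁ + k₂) = 0.6119; thus R = |r|² = 0.3745, T = 0.6255.

R = 0.374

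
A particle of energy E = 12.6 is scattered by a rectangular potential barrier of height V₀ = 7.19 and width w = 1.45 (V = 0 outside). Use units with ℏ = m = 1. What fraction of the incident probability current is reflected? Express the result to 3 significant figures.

Above the barrier the interior wavenumber is k₂ = √(2m(E − V₀))/ℏ = 3.289, giving phase k₂w = 4.770.
T = [1 + V₀² sin²(k₂w) / (4E(E − V₀))]⁻¹ = 1/1.189 = 0.841.
R = 1 − T = 0.159.

R = 0.159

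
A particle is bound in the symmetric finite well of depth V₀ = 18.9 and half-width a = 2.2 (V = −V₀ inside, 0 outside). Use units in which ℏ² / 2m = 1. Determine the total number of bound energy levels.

The dimensionless depth is z₀ = a√(2mV₀)/ℏ = 2.2 × √(18.90) = 9.564.
The even/odd transcendental equations gain one root per π/2 in z₀, giving N = 1 + ⌊2z₀/π⌋ = 1 + ⌊6.089⌋ = 7.

N = 7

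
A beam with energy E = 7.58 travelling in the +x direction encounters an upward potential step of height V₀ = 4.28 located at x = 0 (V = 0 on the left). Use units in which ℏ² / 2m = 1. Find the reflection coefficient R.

R = 0.0420

On each side the TISE gives plane waves with k = √(2m(E − V))/ℏ: k₁ = √(2·½·7.58) = 2.753, k₂ = √(2·½·3.3) = 1.817.
Continuity of ψ and ψ′ at the step yields the reflection amplitude r = (k₁ − k₂)/(k₁ + k₂) = 0.2050; thus R = |r|² = 0.04201, T = 0.9580.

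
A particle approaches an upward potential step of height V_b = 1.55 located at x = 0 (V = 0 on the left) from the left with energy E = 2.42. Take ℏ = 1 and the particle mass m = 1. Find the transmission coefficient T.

T = 0.937

On each side the TISE gives plane waves with k = √(2m(E − V))/ℏ: k₁ = √(2·1·2.42) = 2.200, k₂ = √(2·1·0.87) = 1.319.
Matching ψ and ψ′ at x = 0 gives r = (k₁ − k₂)/(k₁ + k₂), so R = r² = 0.06266 and T = 1 − R = 0.9373.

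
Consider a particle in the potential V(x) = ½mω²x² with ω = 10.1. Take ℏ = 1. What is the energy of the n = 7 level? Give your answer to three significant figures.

The oscillator eigenvalues are E_n = ℏω(n + ½), so E_7 = 10.1 × 7.5 = 75.75.

E = 75.8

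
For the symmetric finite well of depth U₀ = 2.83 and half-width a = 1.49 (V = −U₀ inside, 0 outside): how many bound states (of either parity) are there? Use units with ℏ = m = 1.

Define the well-strength parameter z₀ = (a/ℏ)√(2mU₀) = 1.49 × √(2·1·2.83) = 3.545.
A new bound state (alternating even/odd) appears each time z₀ passes a multiple of π/2, so N = ⌊2z₀/π⌋ + 1 = ⌊2.257⌋ + 1 = 3.

N = 3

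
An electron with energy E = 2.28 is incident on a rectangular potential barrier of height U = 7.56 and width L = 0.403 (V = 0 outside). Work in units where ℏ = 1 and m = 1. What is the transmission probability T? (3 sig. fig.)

T = 0.222

Since E < U the interior solution is evanescent with decay constant κ = √(2m(U − E))/ℏ = 3.250.
κL = 1.310, sinh(κL) = 1.717.
The exact tunnelling result is T⁻¹ = 1 + U² sinh²(κL) / [4E(U − E)] = 4.501, so T = 0.222.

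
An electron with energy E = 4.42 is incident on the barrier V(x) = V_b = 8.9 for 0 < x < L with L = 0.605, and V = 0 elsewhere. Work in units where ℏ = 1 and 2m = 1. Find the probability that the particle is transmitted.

E < V_b: inside the barrier ψ ∝ e^{±κx} with κ = √(2m(V_b − E))/ℏ = 2.117.
κL = 1.281, sinh(κL) = 1.660.
The exact tunnelling result is T⁻¹ = 1 + V_b² sinh²(κL) / [4E(V_b − E)] = 3.757, so T = 0.266.

T = 0.266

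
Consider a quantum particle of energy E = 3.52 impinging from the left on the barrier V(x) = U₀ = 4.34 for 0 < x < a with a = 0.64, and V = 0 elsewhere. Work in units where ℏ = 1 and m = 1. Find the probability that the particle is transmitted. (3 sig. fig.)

Since E < U₀ the interior solution is evanescent with decay constant κ = √(2m(U₀ − E))/ℏ = 1.281.
κa = 0.8196, sinh(κa) = 0.9145.
The exact tunnelling result is T⁻¹ = 1 + U₀² sinh²(κa) / [4E(U₀ − E)] = 2.364, so T = 0.423.

T = 0.423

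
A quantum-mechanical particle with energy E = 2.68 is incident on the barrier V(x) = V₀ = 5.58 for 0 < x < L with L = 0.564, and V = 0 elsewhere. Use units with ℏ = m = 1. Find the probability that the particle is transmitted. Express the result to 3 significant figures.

T = 0.232

E < V₀: inside the barrier ψ ∝ e^{±κx} with κ = √(2m(V₀ − E))/ℏ = 2.408.
κL = 1.358, sinh(κL) = 1.816.
The exact tunnelling result is T⁻¹ = 1 + V₀² sinh²(κL) / [4E(V₀ − E)] = 4.304, so T = 0.232.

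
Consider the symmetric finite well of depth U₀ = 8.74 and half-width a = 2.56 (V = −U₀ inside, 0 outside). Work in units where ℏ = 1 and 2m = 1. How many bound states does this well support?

The dimensionless depth is z₀ = a√(2mU₀)/ℏ = 2.56 × √(8.740) = 7.568.
The even/odd transcendental equations gain one root per π/2 in z₀, giving N = 1 + ⌊2z₀/π⌋ = 1 + ⌊4.818⌋ = 5.

N = 5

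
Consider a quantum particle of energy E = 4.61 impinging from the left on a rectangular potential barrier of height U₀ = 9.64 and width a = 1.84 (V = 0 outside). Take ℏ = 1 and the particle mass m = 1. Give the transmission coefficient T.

E < U₀: inside the barrier ψ ∝ e^{±κx} with κ = √(2m(U₀ − E))/ℏ = 3.172.
κa = 5.836, sinh(κa) = 171.2.
The exact tunnelling result is T⁻¹ = 1 + U₀² sinh²(κa) / [4E(U₀ − E)] = 29370, so T = 0.0000341.

T = 0.0000341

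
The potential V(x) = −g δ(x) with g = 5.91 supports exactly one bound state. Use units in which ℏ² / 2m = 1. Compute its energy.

E = -8.73

For x ≠ 0 the bound state is ψ ∝ e^{−κ|x|}; integrating the TISE across the delta gives the cusp condition 2κ = 2mg/ℏ², so κ = 2.955.
Then E = −ℏ²κ²/(2m) = −mg²/(2ℏ²) = -8.732.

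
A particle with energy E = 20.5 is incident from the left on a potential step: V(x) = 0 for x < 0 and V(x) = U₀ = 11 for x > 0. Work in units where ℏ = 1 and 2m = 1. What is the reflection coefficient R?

R = 0.0361

The wavenumbers are k₁ = √(2mE)/ℏ = 4.528 on the left and k₂ = √(2m(E − U₀))/ℏ = 3.082 on the right.
Matching ψ and ψ′ at x = 0 gives r = (k₁ − k₂)/(k₁ + k₂), so R = r² = 0.03608 and T = 1 − R = 0.9639.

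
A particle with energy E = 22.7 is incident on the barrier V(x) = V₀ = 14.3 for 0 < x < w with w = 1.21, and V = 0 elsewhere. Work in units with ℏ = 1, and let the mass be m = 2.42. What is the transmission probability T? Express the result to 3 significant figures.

E > V₀: inside the barrier k₂ = √(2m(E − V₀))/ℏ = 6.376, k₂w = 7.715.
T = [1 + V₀² sin²(k₂w) / (4E(E − V₀))]⁻¹ = 1/1.263 = 0.792.

T = 0.792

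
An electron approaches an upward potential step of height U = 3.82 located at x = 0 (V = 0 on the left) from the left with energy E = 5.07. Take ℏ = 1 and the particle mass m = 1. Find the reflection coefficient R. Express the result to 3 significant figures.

On each side the TISE gives plane waves with k = √(2m(E − V))/ℏ: k₁ = √(2·1·5.07) = 3.184, k₂ = √(2·1·1.25) = 1.581.
Matching ψ and ψ′ at x = 0 gives r = (k₁ − k₂)/(k₁ + k₂), so R = r² = 0.1132 and T = 1 − R = 0.8868.

R = 0.113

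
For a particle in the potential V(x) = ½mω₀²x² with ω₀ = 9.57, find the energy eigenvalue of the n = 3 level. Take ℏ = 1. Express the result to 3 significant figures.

E = 33.5

The oscillator eigenvalues are E_n = ℏω₀(n + ½), so E_3 = 9.57 × 3.5 = 33.50.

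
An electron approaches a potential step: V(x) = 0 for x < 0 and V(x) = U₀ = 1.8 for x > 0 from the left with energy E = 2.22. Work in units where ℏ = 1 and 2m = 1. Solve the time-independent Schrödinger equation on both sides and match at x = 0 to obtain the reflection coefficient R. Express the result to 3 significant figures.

On each side the TISE gives plane waves with k = √(2m(E − V))/ℏ: k₁ = √(2·½·2.22) = 1.490, k₂ = √(2·½·0.42) = 0.6481.
Matching ψ and ψ′ at x = 0 gives r = (k₁ − k₂)/(k₁ + k₂), so R = r² = 0.1551 and T = 1 − R = 0.8449.

R = 0.155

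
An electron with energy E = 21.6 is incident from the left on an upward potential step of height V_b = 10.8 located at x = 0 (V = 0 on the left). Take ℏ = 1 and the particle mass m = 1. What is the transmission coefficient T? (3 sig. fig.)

T = 0.971

The wavenumbers are k₁ = √(2mE)/ℏ = 6.573 on the left and k₂ = √(2m(E − V_b))/ℏ = 4.648 on the right.
Continuity of ψ and ψ′ at the step yields the reflection amplitude r = (k₁ − k₂)/(k₁ + k₂) = 0.1716; thus R = |r|² = 0.02944, T = 0.9706.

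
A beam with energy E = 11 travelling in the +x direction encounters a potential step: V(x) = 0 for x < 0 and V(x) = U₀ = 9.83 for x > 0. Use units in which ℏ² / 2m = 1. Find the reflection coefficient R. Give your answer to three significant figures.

R = 0.258

On each side the TISE gives plane waves with k = √(2m(E − V))/ℏ: k₁ = √(2·½·11) = 3.317, k₂ = √(2·½·1.17) = 1.082.
Matching ψ and ψ′ at x = 0 gives r = (k₁ − k₂)/(k₁ + k₂), so R = r² = 0.2582 and T = 1 − R = 0.7418.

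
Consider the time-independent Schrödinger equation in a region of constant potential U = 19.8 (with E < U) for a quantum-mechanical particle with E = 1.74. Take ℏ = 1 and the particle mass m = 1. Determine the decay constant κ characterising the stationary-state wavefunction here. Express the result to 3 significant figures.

κ = 6.01

Since E < U the TISE in this region is ψ'' = κ²ψ with κ = √(2m(U − E))/ℏ.
κ = √(2 × 1 × 18.06) = 6.010.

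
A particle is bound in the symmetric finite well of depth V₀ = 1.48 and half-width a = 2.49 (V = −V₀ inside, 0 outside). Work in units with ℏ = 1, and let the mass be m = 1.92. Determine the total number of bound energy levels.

N = 4

Define the well-strength parameter z₀ = (a/ℏ)√(2mV₀) = 2.49 × √(2·1.92·1.48) = 5.936.
The even/odd transcendental equations gain one root per π/2 in z₀, giving N = 1 + ⌊2z₀/π⌋ = 1 + ⌊3.779⌋ = 4.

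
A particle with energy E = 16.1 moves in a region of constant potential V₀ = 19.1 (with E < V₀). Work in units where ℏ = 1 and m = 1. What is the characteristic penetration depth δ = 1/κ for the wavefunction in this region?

δ = 0.408

Since E < V₀ the TISE in this region is ψ'' = κ²ψ with κ = √(2m(V₀ − E))/ℏ.
κ = √(2 × 1 × 3) = 2.449. The penetration depth is δ = 1/κ = 0.408.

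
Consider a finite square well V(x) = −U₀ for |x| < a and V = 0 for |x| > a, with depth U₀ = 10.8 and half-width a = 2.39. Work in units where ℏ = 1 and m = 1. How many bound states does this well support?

N = 8

Define the well-strength parameter z₀ = (a/ℏ)√(2mU₀) = 2.39 × √(2·1·10.8) = 11.11.
A new bound state (alternating even/odd) appears each time z₀ passes a multiple of π/2, so N = ⌊2z₀/π⌋ + 1 = ⌊7.071⌋ + 1 = 8.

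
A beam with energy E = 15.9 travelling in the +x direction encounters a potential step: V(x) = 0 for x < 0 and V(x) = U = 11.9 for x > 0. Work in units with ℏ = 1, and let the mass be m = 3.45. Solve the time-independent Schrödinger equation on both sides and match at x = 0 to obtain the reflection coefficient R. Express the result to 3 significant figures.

R = 0.110

On each side the TISE gives plane waves with k = √(2m(E − V))/ℏ: k₁ = √(2·3.45·15.9) = 10.47, k₂ = √(2·3.45·4) = 5.254.
Continuity of ψ and ψ′ at the step yields the reflection amplitude r = (k₁ − k₂)/(k₁ + k₂) = 0.3319; thus R = |r|² = 0.1102, T = 0.8898.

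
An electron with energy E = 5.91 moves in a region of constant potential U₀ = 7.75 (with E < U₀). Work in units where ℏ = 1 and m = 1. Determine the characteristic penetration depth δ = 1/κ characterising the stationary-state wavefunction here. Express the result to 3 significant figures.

Since E < U₀ the TISE in this region is ψ'' = κ²ψ with κ = √(2m(U₀ − E))/ℏ.
κ = √(2 × 1 × 1.84) = 1.918. The penetration depth is δ = 1/κ = 0.521.

δ = 0.521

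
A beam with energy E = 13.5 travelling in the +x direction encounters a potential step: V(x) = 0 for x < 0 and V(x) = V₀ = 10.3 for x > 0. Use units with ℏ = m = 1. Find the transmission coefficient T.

T = 0.881

The wavenumbers are k₁ = √(2mE)/ℏ = 5.196 on the left and k₂ = √(2m(E − V₀))/ℏ = 2.530 on the right.
Matching ψ and ψ′ at x = 0 gives r = (k₁ − k₂)/(k₁ + k₂), so R = r² = 0.1191 and T = 1 − R = 0.8809.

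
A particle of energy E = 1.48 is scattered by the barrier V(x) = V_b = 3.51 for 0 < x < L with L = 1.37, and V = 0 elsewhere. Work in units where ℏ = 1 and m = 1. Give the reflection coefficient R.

R = 0.985

Since E < V_b the interior solution is evanescent with decay constant κ = √(2m(V_b − E))/ℏ = 2.015.
κL = 2.760, sinh(κL) = 7.872.
Matching ψ, ψ′ at both faces gives T = [1 + V_b² sinh²(κL) / (4E(V_b − E))]⁻¹ = 1/64.53 = 0.0155.
R = 1 − T = 0.985.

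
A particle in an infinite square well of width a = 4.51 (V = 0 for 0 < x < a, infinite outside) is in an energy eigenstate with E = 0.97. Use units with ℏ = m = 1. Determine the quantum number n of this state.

For an infinite well E_n = n²π²ℏ²/(2ma²), so n = (a/πℏ)√(2mE).
n = (4.51/π) × √(2 × 1 × 0.97) = 2.000 → n = 2.

n = 2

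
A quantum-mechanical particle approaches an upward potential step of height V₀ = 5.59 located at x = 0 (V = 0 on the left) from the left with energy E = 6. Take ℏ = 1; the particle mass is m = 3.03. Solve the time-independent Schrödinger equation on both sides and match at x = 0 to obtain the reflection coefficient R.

R = 0.343

On each side the TISE gives plane waves with k = √(2m(E − V))/ℏ: k₁ = √(2·3.03·6) = 6.030, k₂ = √(2·3.03·0.41) = 1.576.
Matching ψ and ψ′ at x = 0 gives r = (k₁ − k₂)/(k₁ + k₂), so R = r² = 0.3428 and T = 1 − R = 0.6572.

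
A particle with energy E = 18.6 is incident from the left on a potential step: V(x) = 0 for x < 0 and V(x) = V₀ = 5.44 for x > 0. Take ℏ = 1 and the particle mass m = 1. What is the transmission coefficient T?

The wavenumbers are k₁ = √(2mE)/ℏ = 6.099 on the left and k₂ = √(2m(E − V₀))/ℏ = 5.130 on the right.
Matching ψ and ψ′ at x = 0 gives r = (k₁ − k₂)/(k₁ + k₂), so R = r² = 0.007444 and T = 1 − R = 0.9926.

T = 0.993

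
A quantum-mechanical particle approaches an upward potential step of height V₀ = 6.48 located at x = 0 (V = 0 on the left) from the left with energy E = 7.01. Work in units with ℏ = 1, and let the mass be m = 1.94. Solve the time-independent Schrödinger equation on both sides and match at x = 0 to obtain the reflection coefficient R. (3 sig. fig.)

On each side the TISE gives plane waves with k = √(2m(E − V))/ℏ: k₁ = √(2·1.94·7.01) = 5.215, k₂ = √(2·1.94·0.53) = 1.434.
Continuity of ψ and ψ′ at the step yields the reflection amplitude r = (k₁ − k₂)/(k₁ + k₂) = 0.5687; thus R = |r|² = 0.3234, T = 0.6766.

R = 0.323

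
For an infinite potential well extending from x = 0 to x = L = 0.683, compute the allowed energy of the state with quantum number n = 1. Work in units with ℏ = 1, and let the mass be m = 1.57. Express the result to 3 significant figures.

Requiring ψ(0) = ψ(L) = 0 quantises k = nπ/L, hence E_n = ℏ²k²/2m = n²π²ℏ²/(2mL²).
E_1 = 1² × π² / (2 × 1.57 × 0.683²) = 6.738.

E = 6.74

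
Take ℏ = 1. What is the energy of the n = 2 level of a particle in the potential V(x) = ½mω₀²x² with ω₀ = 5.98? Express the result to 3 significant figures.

E = 15.0

The oscillator eigenvalues are E_n = ℏω₀(n + ½), so E_2 = 5.98 × 2.5 = 14.95.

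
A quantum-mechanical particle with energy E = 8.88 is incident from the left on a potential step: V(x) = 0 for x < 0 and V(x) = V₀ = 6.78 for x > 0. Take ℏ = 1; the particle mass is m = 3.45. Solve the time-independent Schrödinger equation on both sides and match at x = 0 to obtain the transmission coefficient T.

T = 0.881

On each side the TISE gives plane waves with k = √(2m(E − V))/ℏ: k₁ = √(2·3.45·8.88) = 7.828, k₂ = √(2·3.45·2.1) = 3.807.
Continuity of ψ and ψ′ at the step yields the reflection amplitude r = (k₁ − k₂)/(k₁ + k₂) = 0.3456; thus R = |r|² = 0.1195, T = 0.8805.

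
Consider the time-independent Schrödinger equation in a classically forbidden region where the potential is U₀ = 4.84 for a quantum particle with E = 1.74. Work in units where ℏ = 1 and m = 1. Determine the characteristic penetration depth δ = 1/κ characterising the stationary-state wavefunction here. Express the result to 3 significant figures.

δ = 0.402

Since E < U₀ the TISE in this region is ψ'' = κ²ψ with κ = √(2m(U₀ − E))/ℏ.
κ = √(2 × 1 × 3.1) = 2.490. The penetration depth is δ = 1/κ = 0.402.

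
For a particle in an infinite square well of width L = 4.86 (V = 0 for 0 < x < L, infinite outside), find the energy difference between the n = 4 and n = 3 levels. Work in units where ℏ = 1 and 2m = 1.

E_n = n²π²ℏ²/(2mL²), so ΔE = (4² − 3²) π²ℏ²/(2mL²).
ΔE = 7 × π² / (2 × 0.5 × 4.86²) = 2.925.

ΔE = 2.92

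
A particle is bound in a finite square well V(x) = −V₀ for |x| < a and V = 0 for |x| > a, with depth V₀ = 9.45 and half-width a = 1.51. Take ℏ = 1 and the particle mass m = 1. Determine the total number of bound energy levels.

The dimensionless depth is z₀ = a√(2mV₀)/ℏ = 1.51 × √(18.90) = 6.565.
A new bound state (alternating even/odd) appears each time z₀ passes a multiple of π/2, so N = ⌊2z₀/π⌋ + 1 = ⌊4.179⌋ + 1 = 5.

N = 5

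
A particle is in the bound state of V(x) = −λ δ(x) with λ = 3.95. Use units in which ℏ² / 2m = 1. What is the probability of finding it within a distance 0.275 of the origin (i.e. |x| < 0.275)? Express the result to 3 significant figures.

The normalised bound state is ψ = √κ e^{−κ|x|} with κ = mλ/ℏ² = 1.975.
P(|x| < d) = ∫_{−d}^{d} κ e^{−2κ|x|} dx = 1 − e^{−2κd} = 1 − e^{−1.086} = 0.6625.

P = 0.663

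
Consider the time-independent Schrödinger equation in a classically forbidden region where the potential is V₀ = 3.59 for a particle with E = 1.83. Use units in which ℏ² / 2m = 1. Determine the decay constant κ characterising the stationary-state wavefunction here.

κ = 1.33

Since E < V₀ the TISE in this region is ψ'' = κ²ψ with κ = √(2m(V₀ − E))/ℏ.
κ = √(2 × 0.5 × 1.76) = 1.327.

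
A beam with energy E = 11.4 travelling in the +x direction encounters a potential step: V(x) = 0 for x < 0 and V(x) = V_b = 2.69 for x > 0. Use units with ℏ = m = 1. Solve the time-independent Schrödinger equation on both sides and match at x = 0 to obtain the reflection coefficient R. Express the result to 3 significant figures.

R = 0.00451

On each side the TISE gives plane waves with k = √(2m(E − V))/ℏ: k₁ = √(2·1·11.4) = 4.775, k₂ = √(2·1·8.71) = 4.174.
Continuity of ψ and ψ′ at the step yields the reflection amplitude r = (k₁ − k₂)/(k₁ + k₂) = 0.06718; thus R = |r|² = 0.004514, T = 0.9955.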